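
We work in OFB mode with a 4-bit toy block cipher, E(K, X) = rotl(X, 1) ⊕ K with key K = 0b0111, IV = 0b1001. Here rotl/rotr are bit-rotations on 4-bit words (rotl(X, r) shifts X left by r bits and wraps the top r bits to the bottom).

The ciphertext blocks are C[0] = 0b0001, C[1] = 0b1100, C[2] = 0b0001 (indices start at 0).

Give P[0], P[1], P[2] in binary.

P[0] = 0b0101, P[1] = 0b0011, P[2] = 0b1001

OFB decryption: S_i = E(K, S_{i−1}) with S_{−1} = IV; P_i = C_i ⊕ S_i.
P[0]: S = E(K, 0b1001) = 0b0100; 0b0001 ⊕ 0b0100 = 0b0101.
P[1]: S = E(K, 0b0100) = 0b1111; 0b1100 ⊕ 0b1111 = 0b0011.
P[2]: S = E(K, 0b1111) = 0b1000; 0b0001 ⊕ 0b1000 = 0b1001.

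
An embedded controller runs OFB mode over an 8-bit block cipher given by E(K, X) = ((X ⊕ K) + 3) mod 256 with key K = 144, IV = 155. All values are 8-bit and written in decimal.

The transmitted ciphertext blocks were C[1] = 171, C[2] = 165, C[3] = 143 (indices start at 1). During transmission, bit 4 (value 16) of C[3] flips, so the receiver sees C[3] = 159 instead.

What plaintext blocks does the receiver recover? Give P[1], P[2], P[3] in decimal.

OFB decryption: S_i = E(K, S_{i−1}) with S_{0} = IV; P_i = C_i ⊕ S_i.
Only C[3] changed, to 159. In OFB, a change in C_i flips the same bit in P_i only; the keystream is unaffected. Decrypting the received ciphertext:
P[1]: S = E(K, 155) = 14; 171 ⊕ 14 = 165.
P[2]: S = E(K, 14) = 161; 165 ⊕ 161 = 4.
P[3]: S = E(K, 161) = 52; 159 ⊕ 52 = 171.
Blocks that differ from the original plaintext: P[3].

P[1] = 165, P[2] = 4, P[3] = 171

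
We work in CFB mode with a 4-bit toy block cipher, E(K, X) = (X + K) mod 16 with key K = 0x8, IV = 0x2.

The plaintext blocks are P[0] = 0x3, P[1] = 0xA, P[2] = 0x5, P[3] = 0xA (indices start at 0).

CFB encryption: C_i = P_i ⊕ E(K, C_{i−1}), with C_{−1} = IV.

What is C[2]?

C[0]: E(K, 0x2) = 0xA; 0x3 ⊕ 0xA = 0x9.
C[1]: E(K, 0x9) = 0x1; 0xA ⊕ 0x1 = 0xB.
C[2]: E(K, 0xB) = 0x3; 0x5 ⊕ 0x3 = 0x6.

C[2] = 0x6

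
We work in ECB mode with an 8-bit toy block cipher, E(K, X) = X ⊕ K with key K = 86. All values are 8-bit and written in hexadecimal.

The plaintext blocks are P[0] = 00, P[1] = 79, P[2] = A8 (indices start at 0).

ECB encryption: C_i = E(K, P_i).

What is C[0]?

C[0]: E(K, 00) = 86.

C[0] = 86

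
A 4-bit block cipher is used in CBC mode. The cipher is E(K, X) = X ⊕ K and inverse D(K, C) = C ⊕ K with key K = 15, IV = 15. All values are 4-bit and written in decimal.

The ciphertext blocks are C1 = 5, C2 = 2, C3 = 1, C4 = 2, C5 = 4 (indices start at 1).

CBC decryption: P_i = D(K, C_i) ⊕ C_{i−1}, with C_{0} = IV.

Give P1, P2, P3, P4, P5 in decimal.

P1: D(K, 5) = 10; 10 ⊕ 15 = 5.
P2: D(K, 2) = 13; 13 ⊕ 5 = 8.
P3: D(K, 1) = 14; 14 ⊕ 2 = 12.
P4: D(K, 2) = 13; 13 ⊕ 1 = 12.
P5: D(K, 4) = 11; 11 ⊕ 2 = 9.

P1 = 5, P2 = 8, P3 = 12, P4 = 12, P5 = 9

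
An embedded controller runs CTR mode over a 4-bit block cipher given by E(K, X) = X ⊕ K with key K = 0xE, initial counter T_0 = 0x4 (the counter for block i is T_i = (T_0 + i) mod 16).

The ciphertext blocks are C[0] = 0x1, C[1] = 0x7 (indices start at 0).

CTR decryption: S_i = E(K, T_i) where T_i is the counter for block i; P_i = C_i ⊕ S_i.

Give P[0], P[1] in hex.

P[0]: T = 0x4, S = E(K, T) = 0xA; 0x1 ⊕ 0xA = 0xB.
P[1]: T = 0x5, S = E(K, T) = 0xB; 0x7 ⊕ 0xB = 0xC.

P[0] = 0xB, P[1] = 0xC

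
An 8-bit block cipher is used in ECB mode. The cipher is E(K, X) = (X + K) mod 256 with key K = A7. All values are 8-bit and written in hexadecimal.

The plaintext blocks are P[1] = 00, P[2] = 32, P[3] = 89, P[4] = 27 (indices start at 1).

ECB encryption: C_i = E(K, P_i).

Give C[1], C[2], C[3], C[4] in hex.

C[1] = A7, C[2] = D9, C[3] = 30, C[4] = CE

C[1]: E(K, 00) = A7.
C[2]: E(K, 32) = D9.
C[3]: E(K, 89) = 30.
C[4]: E(K, 27) = CE.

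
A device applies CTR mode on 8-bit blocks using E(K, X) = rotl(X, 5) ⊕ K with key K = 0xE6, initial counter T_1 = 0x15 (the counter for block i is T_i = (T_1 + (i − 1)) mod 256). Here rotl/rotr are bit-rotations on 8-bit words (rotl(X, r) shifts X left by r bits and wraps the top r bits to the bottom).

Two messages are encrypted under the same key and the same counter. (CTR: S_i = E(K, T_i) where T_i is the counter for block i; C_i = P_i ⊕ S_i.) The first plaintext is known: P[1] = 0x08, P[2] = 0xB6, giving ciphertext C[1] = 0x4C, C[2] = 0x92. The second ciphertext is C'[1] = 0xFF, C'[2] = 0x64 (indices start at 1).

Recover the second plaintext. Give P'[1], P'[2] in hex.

In CTR with a reused counter, both messages share the same keystream S_i, so C_i ⊕ C'_i = P_i ⊕ P'_i and thus P'_i = P_i ⊕ C_i ⊕ C'_i.
P'[1]: 0x08 ⊕ 0x4C ⊕ 0xFF = 0xBB.
P'[2]: 0xB6 ⊕ 0x92 ⊕ 0x64 = 0x40.

P'[1] = 0xBB, P'[2] = 0x40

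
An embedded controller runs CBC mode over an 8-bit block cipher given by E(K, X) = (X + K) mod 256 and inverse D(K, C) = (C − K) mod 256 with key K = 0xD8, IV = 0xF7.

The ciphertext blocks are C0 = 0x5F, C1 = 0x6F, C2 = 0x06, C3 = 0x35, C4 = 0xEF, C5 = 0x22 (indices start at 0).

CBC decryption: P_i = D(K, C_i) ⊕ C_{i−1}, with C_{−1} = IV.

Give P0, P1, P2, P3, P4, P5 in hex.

P0: D(K, 0x5F) = 0x87; 0x87 ⊕ 0xF7 = 0x70.
P1: D(K, 0x6F) = 0x97; 0x97 ⊕ 0x5F = 0xC8.
P2: D(K, 0x06) = 0x2E; 0x2E ⊕ 0x6F = 0x41.
P3: D(K, 0x35) = 0x5D; 0x5D ⊕ 0x06 = 0x5B.
P4: D(K, 0xEF) = 0x17; 0x17 ⊕ 0x35 = 0x22.
P5: D(K, 0x22) = 0x4A; 0x4A ⊕ 0xEF = 0xA5.

P0 = 0x70, P1 = 0xC8, P2 = 0x41, P3 = 0x5B, P4 = 0x22, P5 = 0xA5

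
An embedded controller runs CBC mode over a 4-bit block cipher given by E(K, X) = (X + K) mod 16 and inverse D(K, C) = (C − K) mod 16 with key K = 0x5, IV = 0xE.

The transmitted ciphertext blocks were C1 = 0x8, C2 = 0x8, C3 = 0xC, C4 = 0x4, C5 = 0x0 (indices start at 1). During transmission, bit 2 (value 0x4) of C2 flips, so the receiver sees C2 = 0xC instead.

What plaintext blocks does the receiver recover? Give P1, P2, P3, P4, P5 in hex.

CBC decryption: P_i = D(K, C_i) ⊕ C_{i−1}, with C_{0} = IV.
Only C2 changed, to 0xC. In CBC, a change in C_i garbles P_i and flips the same bit in P_{i+1}. Decrypting the received ciphertext:
P1: D(K, 0x8) = 0x3; 0x3 ⊕ 0xE = 0xD.
P2: D(K, 0xC) = 0x7; 0x7 ⊕ 0x8 = 0xF.
P3: D(K, 0xC) = 0x7; 0x7 ⊕ 0xC = 0xB.
P4: D(K, 0x4) = 0xF; 0xF ⊕ 0xC = 0x3.
P5: D(K, 0x0) = 0xB; 0xB ⊕ 0x4 = 0xF.
Blocks that differ from the original plaintext: P2, P3.

P1 = 0xD, P2 = 0xF, P3 = 0xB, P4 = 0x3, P5 = 0xF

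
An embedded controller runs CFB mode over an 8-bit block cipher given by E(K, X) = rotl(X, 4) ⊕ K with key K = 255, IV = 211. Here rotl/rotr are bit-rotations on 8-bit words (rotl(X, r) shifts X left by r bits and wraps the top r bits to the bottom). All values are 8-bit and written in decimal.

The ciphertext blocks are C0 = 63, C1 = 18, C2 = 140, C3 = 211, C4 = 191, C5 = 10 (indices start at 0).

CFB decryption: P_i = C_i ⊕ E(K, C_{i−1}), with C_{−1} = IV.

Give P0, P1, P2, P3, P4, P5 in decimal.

P0: E(K, 211) = 194; 63 ⊕ 194 = 253.
P1: E(K, 63) = 12; 18 ⊕ 12 = 30.
P2: E(K, 18) = 222; 140 ⊕ 222 = 82.
P3: E(K, 140) = 55; 211 ⊕ 55 = 228.
P4: E(K, 211) = 194; 191 ⊕ 194 = 125.
P5: E(K, 191) = 4; 10 ⊕ 4 = 14.

P0 = 253, P1 = 30, P2 = 82, P3 = 228, P4 = 125, P5 = 14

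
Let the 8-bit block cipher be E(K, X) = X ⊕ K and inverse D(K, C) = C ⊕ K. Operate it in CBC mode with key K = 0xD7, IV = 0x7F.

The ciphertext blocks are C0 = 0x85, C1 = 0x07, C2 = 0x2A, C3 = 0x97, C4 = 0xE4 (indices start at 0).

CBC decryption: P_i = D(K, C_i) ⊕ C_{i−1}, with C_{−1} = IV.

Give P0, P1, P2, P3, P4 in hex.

P0: D(K, 0x85) = 0x52; 0x52 ⊕ 0x7F = 0x2D.
P1: D(K, 0x07) = 0xD0; 0xD0 ⊕ 0x85 = 0x55.
P2: D(K, 0x2A) = 0xFD; 0xFD ⊕ 0x07 = 0xFA.
P3: D(K, 0x97) = 0x40; 0x40 ⊕ 0x2A = 0x6A.
P4: D(K, 0xE4) = 0x33; 0x33 ⊕ 0x97 = 0xA4.

P0 = 0x2D, P1 = 0x55, P2 = 0xFA, P3 = 0x6A, P4 = 0xA4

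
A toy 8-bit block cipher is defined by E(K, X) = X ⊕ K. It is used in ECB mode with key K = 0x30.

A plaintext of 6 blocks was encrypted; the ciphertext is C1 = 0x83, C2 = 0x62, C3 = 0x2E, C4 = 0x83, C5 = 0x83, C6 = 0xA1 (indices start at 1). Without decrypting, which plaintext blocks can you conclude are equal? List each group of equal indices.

P1 = P4 = P5

ECB encrypts each block independently with the same key, so equal ciphertext blocks imply equal plaintext blocks.
C1 = C4 = C5 = 0x83, so P1 = P4 = P5.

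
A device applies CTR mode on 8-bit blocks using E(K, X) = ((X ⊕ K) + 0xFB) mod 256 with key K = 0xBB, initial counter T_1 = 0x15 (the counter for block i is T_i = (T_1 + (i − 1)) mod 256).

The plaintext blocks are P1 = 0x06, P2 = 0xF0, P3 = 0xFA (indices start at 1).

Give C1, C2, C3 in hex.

C1 = 0xAF, C2 = 0x58, C3 = 0x5D

CTR encryption: S_i = E(K, T_i) where T_i is the counter for block i; C_i = P_i ⊕ S_i.
C1: T = 0x15, S = E(K, T) = 0xA9; 0x06 ⊕ 0xA9 = 0xAF.
C2: T = 0x16, S = E(K, T) = 0xA8; 0xF0 ⊕ 0xA8 = 0x58.
C3: T = 0x17, S = E(K, T) = 0xA7; 0xFA ⊕ 0xA7 = 0x5D.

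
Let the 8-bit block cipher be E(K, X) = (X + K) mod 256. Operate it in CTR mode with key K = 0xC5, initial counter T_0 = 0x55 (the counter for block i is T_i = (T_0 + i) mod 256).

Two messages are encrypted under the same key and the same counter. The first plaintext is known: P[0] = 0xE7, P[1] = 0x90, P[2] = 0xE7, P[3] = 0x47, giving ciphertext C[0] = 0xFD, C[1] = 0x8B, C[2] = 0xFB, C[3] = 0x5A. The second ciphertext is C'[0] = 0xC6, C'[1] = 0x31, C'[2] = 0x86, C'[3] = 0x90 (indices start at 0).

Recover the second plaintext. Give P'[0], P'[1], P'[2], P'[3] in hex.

P'[0] = 0xDC, P'[1] = 0x2A, P'[2] = 0x9A, P'[3] = 0x8D

In CTR with a reused counter, both messages share the same keystream S_i, so C_i ⊕ C'_i = P_i ⊕ P'_i and thus P'_i = P_i ⊕ C_i ⊕ C'_i.
P'[0]: 0xE7 ⊕ 0xFD ⊕ 0xC6 = 0xDC.
P'[1]: 0x90 ⊕ 0x8B ⊕ 0x31 = 0x2A.
P'[2]: 0xE7 ⊕ 0xFB ⊕ 0x86 = 0x9A.
P'[3]: 0x47 ⊕ 0x5A ⊕ 0x90 = 0x8D.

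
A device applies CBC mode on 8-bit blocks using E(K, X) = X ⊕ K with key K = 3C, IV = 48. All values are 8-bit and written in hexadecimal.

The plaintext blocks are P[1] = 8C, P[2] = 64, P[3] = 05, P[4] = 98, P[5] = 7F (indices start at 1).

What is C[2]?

C[2] = A0

CBC encryption: C_i = E(K, P_i ⊕ C_{i−1}), with C_{0} = IV.
C[1]: P[1] ⊕ 48 = C4; E(K, C4) = F8.
C[2]: P[2] ⊕ F8 = 9C; E(K, 9C) = A0.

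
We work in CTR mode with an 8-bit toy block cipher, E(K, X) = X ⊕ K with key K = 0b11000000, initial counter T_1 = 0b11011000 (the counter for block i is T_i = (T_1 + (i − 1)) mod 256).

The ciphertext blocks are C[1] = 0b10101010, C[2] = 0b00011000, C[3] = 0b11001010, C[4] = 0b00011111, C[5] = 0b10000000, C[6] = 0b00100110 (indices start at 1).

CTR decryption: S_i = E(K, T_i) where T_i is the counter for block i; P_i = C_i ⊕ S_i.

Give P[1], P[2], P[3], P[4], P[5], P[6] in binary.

P[1] = 0b10110010, P[2] = 0b00000001, P[3] = 0b11010000, P[4] = 0b00000100, P[5] = 0b10011100, P[6] = 0b00111011

P[1]: T = 0b11011000, S = E(K, T) = 0b00011000; 0b10101010 ⊕ 0b00011000 = 0b10110010.
P[2]: T = 0b11011001, S = E(K, T) = 0b00011001; 0b00011000 ⊕ 0b00011001 = 0b00000001.
P[3]: T = 0b11011010, S = E(K, T) = 0b00011010; 0b11001010 ⊕ 0b00011010 = 0b11010000.
P[4]: T = 0b11011011, S = E(K, T) = 0b00011011; 0b00011111 ⊕ 0b00011011 = 0b00000100.
P[5]: T = 0b11011100, S = E(K, T) = 0b00011100; 0b10000000 ⊕ 0b00011100 = 0b10011100.
P[6]: T = 0b11011101, S = E(K, T) = 0b00011101; 0b00100110 ⊕ 0b00011101 = 0b00111011.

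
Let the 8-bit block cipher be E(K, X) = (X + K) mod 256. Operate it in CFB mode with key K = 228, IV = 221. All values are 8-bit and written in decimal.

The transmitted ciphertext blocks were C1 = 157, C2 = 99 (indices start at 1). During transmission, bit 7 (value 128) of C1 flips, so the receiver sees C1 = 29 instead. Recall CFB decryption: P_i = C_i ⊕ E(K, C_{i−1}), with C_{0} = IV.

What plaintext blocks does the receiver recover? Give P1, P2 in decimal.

Only C1 changed, to 29. In CFB, a change in C_i flips the same bit in P_i and garbles P_{i+1}. Decrypting the received ciphertext:
P1: E(K, 221) = 193; 29 ⊕ 193 = 220.
P2: E(K, 29) = 1; 99 ⊕ 1 = 98.
Blocks that differ from the original plaintext: P1, P2.

P1 = 220, P2 = 98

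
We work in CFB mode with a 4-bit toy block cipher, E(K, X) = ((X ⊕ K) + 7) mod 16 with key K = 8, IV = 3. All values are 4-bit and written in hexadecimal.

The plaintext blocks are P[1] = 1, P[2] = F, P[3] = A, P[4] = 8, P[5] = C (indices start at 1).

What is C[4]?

CFB encryption: C_i = P_i ⊕ E(K, C_{i−1}), with C_{0} = IV.
C[1]: E(K, 3) = 2; 1 ⊕ 2 = 3.
C[2]: E(K, 3) = 2; F ⊕ 2 = D.
C[3]: E(K, D) = C; A ⊕ C = 6.
C[4]: E(K, 6) = 5; 8 ⊕ 5 = D.

C[4] = D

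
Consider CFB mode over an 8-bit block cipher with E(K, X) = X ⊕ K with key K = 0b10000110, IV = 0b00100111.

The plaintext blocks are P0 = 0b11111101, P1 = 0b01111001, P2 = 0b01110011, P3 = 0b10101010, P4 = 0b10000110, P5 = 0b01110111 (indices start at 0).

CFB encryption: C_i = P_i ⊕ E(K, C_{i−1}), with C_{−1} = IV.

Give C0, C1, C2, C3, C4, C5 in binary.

C0: E(K, 0b00100111) = 0b10100001; 0b11111101 ⊕ 0b10100001 = 0b01011100.
C1: E(K, 0b01011100) = 0b11011010; 0b01111001 ⊕ 0b11011010 = 0b10100011.
C2: E(K, 0b10100011) = 0b00100101; 0b01110011 ⊕ 0b00100101 = 0b01010110.
C3: E(K, 0b01010110) = 0b11010000; 0b10101010 ⊕ 0b11010000 = 0b01111010.
C4: E(K, 0b01111010) = 0b11111100; 0b10000110 ⊕ 0b11111100 = 0b01111010.
C5: E(K, 0b01111010) = 0b11111100; 0b01110111 ⊕ 0b11111100 = 0b10001011.

C0 = 0b01011100, C1 = 0b10100011, C2 = 0b01010110, C3 = 0b01111010, C4 = 0b01111010, C5 = 0b10001011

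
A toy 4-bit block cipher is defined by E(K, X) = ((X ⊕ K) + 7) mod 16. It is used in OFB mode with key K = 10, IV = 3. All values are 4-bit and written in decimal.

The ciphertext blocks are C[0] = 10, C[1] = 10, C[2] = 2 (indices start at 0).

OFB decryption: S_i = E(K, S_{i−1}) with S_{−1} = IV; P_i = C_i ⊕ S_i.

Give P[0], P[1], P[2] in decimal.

P[0] = 10, P[1] = 11, P[2] = 0

P[0]: S = E(K, 3) = 0; 10 ⊕ 0 = 10.
P[1]: S = E(K, 0) = 1; 10 ⊕ 1 = 11.
P[2]: S = E(K, 1) = 2; 2 ⊕ 2 = 0.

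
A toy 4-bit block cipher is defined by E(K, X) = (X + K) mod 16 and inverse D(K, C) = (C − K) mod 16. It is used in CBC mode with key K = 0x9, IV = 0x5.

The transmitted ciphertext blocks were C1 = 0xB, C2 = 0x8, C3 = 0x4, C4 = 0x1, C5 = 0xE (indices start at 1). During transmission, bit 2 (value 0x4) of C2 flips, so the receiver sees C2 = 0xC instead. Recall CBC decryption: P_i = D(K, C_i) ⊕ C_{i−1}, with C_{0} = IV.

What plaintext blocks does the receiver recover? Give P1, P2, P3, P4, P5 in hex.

Only C2 changed, to 0xC. In CBC, a change in C_i garbles P_i and flips the same bit in P_{i+1}. Decrypting the received ciphertext:
P1: D(K, 0xB) = 0x2; 0x2 ⊕ 0x5 = 0x7.
P2: D(K, 0xC) = 0x3; 0x3 ⊕ 0xB = 0x8.
P3: D(K, 0x4) = 0xB; 0xB ⊕ 0xC = 0x7.
P4: D(K, 0x1) = 0x8; 0x8 ⊕ 0x4 = 0xC.
P5: D(K, 0xE) = 0x5; 0x5 ⊕ 0x1 = 0x4.
Blocks that differ from the original plaintext: P2, P3.

P1 = 0x7, P2 = 0x8, P3 = 0x7, P4 = 0xC, P5 = 0x4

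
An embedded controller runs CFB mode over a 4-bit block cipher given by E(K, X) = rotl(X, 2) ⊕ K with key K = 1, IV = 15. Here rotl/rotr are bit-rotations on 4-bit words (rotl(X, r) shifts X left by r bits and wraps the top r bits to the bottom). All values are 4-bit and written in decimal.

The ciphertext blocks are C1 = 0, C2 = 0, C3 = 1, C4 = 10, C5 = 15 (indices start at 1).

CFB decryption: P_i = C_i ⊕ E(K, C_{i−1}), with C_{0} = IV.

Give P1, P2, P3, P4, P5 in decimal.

P1 = 14, P2 = 1, P3 = 0, P4 = 15, P5 = 4

P1: E(K, 15) = 14; 0 ⊕ 14 = 14.
P2: E(K, 0) = 1; 0 ⊕ 1 = 1.
P3: E(K, 0) = 1; 1 ⊕ 1 = 0.
P4: E(K, 1) = 5; 10 ⊕ 5 = 15.
P5: E(K, 10) = 11; 15 ⊕ 11 = 4.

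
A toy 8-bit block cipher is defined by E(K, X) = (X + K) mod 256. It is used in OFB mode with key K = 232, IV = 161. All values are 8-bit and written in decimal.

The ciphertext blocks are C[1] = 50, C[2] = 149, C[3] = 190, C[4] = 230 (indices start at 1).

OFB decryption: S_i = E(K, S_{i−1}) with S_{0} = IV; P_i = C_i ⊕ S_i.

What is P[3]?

P[3] = 231

P[1]: S = E(K, 161) = 137; 50 ⊕ 137 = 187.
P[2]: S = E(K, 137) = 113; 149 ⊕ 113 = 228.
P[3]: S = E(K, 113) = 89; 190 ⊕ 89 = 231.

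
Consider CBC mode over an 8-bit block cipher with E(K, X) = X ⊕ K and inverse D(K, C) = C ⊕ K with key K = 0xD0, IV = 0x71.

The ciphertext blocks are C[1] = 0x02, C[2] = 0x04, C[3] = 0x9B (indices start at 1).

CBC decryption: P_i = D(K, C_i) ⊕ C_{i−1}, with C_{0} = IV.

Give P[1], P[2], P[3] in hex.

P[1] = 0xA3, P[2] = 0xD6, P[3] = 0x4F

P[1]: D(K, 0x02) = 0xD2; 0xD2 ⊕ 0x71 = 0xA3.
P[2]: D(K, 0x04) = 0xD4; 0xD4 ⊕ 0x02 = 0xD6.
P[3]: D(K, 0x9B) = 0x4B; 0x4B ⊕ 0x04 = 0x4F.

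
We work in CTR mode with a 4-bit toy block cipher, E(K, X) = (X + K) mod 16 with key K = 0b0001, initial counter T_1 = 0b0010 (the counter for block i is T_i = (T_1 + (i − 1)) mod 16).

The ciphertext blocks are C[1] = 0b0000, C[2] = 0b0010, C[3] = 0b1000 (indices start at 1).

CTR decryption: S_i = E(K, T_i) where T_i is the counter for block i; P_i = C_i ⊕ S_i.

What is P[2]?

P[2] = 0b0110

P[2]: T = 0b0011, S = E(K, T) = 0b0100; 0b0010 ⊕ 0b0100 = 0b0110.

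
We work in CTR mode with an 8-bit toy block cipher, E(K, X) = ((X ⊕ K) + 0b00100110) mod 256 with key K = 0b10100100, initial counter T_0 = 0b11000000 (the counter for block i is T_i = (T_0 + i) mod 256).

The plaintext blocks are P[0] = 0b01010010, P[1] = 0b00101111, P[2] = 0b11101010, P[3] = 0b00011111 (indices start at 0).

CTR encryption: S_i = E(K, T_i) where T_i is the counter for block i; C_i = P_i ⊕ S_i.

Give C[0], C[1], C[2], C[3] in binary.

C[0] = 0b11011000, C[1] = 0b10100100, C[2] = 0b01100110, C[3] = 0b10010010

C[0]: T = 0b11000000, S = E(K, T) = 0b10001010; 0b01010010 ⊕ 0b10001010 = 0b11011000.
C[1]: T = 0b11000001, S = E(K, T) = 0b10001011; 0b00101111 ⊕ 0b10001011 = 0b10100100.
C[2]: T = 0b11000010, S = E(K, T) = 0b10001100; 0b11101010 ⊕ 0b10001100 = 0b01100110.
C[3]: T = 0b11000011, S = E(K, T) = 0b10001101; 0b00011111 ⊕ 0b10001101 = 0b10010010.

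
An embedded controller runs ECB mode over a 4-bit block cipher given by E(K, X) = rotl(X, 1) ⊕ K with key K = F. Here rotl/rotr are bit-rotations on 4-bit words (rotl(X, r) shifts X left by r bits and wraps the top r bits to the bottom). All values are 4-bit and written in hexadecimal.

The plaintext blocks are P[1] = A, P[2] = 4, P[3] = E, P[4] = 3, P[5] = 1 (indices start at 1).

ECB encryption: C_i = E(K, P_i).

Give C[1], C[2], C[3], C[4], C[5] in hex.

C[1] = A, C[2] = 7, C[3] = 2, C[4] = 9, C[5] = D

C[1]: E(K, A) = A.
C[2]: E(K, 4) = 7.
C[3]: E(K, E) = 2.
C[4]: E(K, 3) = 9.
C[5]: E(K, 1) = D.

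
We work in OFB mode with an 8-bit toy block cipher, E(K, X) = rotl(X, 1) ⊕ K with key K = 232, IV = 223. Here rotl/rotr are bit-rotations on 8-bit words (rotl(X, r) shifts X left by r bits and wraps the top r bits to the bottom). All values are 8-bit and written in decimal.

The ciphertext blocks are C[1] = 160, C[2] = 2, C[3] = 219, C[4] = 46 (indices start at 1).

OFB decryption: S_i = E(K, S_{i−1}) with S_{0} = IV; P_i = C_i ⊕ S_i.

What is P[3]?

P[3] = 191

P[1]: S = E(K, 223) = 87; 160 ⊕ 87 = 247.
P[2]: S = E(K, 87) = 70; 2 ⊕ 70 = 68.
P[3]: S = E(K, 70) = 100; 219 ⊕ 100 = 191.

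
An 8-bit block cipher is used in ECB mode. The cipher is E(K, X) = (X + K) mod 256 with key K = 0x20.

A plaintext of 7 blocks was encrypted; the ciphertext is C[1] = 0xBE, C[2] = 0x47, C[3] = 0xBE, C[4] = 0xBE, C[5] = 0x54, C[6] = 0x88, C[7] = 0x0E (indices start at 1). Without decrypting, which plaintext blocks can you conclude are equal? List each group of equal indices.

ECB encrypts each block independently with the same key, so equal ciphertext blocks imply equal plaintext blocks.
C[1] = C[3] = C[4] = 0xBE, so P[1] = P[3] = P[4].

P[1] = P[3] = P[4]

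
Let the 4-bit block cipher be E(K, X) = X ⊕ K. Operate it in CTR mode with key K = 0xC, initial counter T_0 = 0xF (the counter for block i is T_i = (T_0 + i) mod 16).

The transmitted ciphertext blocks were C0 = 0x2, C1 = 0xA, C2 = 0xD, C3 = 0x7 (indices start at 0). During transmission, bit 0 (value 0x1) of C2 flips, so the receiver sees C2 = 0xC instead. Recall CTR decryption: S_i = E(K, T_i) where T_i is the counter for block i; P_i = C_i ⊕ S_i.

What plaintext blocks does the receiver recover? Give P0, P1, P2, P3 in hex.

Only C2 changed, to 0xC. In CTR, a change in C_i flips the same bit in P_i only; the keystream is unaffected. Decrypting the received ciphertext:
P0: T = 0xF, S = E(K, T) = 0x3; 0x2 ⊕ 0x3 = 0x1.
P1: T = 0x0, S = E(K, T) = 0xC; 0xA ⊕ 0xC = 0x6.
P2: T = 0x1, S = E(K, T) = 0xD; 0xC ⊕ 0xD = 0x1.
P3: T = 0x2, S = E(K, T) = 0xE; 0x7 ⊕ 0xE = 0x9.
Blocks that differ from the original plaintext: P2.

P0 = 0x1, P1 = 0x6, P2 = 0x1, P3 = 0x9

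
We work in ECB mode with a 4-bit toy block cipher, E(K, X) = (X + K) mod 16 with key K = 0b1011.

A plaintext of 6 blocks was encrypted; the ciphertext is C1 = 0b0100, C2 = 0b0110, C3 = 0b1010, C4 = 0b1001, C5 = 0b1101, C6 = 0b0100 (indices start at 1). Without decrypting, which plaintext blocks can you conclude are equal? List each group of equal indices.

ECB encrypts each block independently with the same key, so equal ciphertext blocks imply equal plaintext blocks.
C1 = C6 = 0b0100, so P1 = P6.

P1 = P6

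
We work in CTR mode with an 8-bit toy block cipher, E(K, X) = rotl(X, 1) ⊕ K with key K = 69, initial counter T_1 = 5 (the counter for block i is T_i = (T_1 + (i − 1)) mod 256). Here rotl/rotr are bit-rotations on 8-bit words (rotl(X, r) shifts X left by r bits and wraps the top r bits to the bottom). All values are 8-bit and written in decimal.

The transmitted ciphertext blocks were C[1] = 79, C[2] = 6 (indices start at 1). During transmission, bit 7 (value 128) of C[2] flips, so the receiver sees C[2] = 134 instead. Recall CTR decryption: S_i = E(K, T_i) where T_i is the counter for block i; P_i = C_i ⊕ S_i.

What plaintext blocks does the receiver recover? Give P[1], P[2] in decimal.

Only C[2] changed, to 134. In CTR, a change in C_i flips the same bit in P_i only; the keystream is unaffected. Decrypting the received ciphertext:
P[1]: T = 5, S = E(K, T) = 79; 79 ⊕ 79 = 0.
P[2]: T = 6, S = E(K, T) = 73; 134 ⊕ 73 = 207.
Blocks that differ from the original plaintext: P[2].

P[1] = 0, P[2] = 207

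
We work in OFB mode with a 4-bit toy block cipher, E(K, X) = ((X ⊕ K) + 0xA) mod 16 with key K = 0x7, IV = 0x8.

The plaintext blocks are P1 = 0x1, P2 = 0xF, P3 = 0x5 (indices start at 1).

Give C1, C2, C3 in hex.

OFB encryption: S_i = E(K, S_{i−1}) with S_{0} = IV; C_i = P_i ⊕ S_i.
C1: S = E(K, 0x8) = 0x9; 0x1 ⊕ 0x9 = 0x8.
C2: S = E(K, 0x9) = 0x8; 0xF ⊕ 0x8 = 0x7.
C3: S = E(K, 0x8) = 0x9; 0x5 ⊕ 0x9 = 0xC.

C1 = 0x8, C2 = 0x7, C3 = 0xC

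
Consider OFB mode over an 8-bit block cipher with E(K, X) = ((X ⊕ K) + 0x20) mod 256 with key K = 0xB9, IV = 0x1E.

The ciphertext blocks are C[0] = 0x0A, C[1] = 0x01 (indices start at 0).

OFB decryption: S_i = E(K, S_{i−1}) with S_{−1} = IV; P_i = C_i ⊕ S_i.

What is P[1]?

P[0]: S = E(K, 0x1E) = 0xC7; 0x0A ⊕ 0xC7 = 0xCD.
P[1]: S = E(K, 0xC7) = 0x9E; 0x01 ⊕ 0x9E = 0x9F.

P[1] = 0x9F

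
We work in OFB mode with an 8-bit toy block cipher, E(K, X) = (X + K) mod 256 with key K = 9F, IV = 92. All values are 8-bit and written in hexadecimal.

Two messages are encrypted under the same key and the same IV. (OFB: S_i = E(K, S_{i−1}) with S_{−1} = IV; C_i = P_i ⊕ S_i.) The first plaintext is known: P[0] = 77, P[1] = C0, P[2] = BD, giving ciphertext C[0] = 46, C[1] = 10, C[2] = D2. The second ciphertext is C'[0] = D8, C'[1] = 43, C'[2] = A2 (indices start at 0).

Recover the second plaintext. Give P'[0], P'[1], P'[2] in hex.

In OFB with a reused IV, both messages share the same keystream S_i, so C_i ⊕ C'_i = P_i ⊕ P'_i and thus P'_i = P_i ⊕ C_i ⊕ C'_i.
P'[0]: 77 ⊕ 46 ⊕ D8 = E9.
P'[1]: C0 ⊕ 10 ⊕ 43 = 93.
P'[2]: BD ⊕ D2 ⊕ A2 = CD.

P'[0] = E9, P'[1] = 93, P'[2] = CD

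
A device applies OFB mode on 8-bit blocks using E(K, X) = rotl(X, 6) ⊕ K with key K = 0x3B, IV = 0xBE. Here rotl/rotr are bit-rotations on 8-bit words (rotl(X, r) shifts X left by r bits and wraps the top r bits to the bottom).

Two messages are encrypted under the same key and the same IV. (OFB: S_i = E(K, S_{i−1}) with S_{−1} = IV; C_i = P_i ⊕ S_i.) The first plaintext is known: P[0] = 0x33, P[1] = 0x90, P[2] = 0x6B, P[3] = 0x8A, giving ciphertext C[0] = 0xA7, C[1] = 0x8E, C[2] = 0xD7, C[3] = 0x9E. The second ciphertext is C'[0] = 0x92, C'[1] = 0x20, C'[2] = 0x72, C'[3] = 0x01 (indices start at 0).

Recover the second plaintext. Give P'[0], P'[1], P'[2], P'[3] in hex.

P'[0] = 0x06, P'[1] = 0x3E, P'[2] = 0xCE, P'[3] = 0x15

In OFB with a reused IV, both messages share the same keystream S_i, so C_i ⊕ C'_i = P_i ⊕ P'_i and thus P'_i = P_i ⊕ C_i ⊕ C'_i.
P'[0]: 0x33 ⊕ 0xA7 ⊕ 0x92 = 0x06.
P'[1]: 0x90 ⊕ 0x8E ⊕ 0x20 = 0x3E.
P'[2]: 0x6B ⊕ 0xD7 ⊕ 0x72 = 0xCE.
P'[3]: 0x8A ⊕ 0x9E ⊕ 0x01 = 0x15.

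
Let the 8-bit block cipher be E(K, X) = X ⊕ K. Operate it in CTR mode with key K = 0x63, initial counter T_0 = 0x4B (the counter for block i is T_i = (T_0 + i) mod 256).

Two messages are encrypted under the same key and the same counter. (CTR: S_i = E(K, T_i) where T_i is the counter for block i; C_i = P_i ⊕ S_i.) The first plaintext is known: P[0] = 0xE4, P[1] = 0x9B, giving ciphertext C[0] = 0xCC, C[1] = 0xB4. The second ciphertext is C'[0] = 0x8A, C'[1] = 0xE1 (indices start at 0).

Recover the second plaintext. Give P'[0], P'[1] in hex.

In CTR with a reused counter, both messages share the same keystream S_i, so C_i ⊕ C'_i = P_i ⊕ P'_i and thus P'_i = P_i ⊕ C_i ⊕ C'_i.
P'[0]: 0xE4 ⊕ 0xCC ⊕ 0x8A = 0xA2.
P'[1]: 0x9B ⊕ 0xB4 ⊕ 0xE1 = 0xCE.

P'[0] = 0xA2, P'[1] = 0xCE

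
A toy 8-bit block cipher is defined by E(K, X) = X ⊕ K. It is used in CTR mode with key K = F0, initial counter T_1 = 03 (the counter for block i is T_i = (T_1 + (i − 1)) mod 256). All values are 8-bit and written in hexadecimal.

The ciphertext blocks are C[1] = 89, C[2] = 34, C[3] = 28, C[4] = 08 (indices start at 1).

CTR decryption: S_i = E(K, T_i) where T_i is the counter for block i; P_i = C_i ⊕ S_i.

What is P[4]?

P[4] = FE

P[4]: T = 06, S = E(K, T) = F6; 08 ⊕ F6 = FE.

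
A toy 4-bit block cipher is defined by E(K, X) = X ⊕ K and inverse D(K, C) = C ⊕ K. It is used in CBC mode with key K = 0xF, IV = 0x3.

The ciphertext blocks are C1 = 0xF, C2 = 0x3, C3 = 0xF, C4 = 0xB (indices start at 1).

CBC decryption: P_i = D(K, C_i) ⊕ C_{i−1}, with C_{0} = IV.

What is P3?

P3: D(K, 0xF) = 0x0; 0x0 ⊕ 0x3 = 0x3.

P3 = 0x3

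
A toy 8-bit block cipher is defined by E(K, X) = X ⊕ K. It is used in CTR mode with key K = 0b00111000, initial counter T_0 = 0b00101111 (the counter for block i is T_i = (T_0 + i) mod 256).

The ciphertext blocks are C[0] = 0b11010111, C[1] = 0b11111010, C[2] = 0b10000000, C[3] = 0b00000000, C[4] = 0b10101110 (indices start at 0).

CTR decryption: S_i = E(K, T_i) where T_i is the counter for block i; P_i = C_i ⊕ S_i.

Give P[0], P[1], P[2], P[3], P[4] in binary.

P[0]: T = 0b00101111, S = E(K, T) = 0b00010111; 0b11010111 ⊕ 0b00010111 = 0b11000000.
P[1]: T = 0b00110000, S = E(K, T) = 0b00001000; 0b11111010 ⊕ 0b00001000 = 0b11110010.
P[2]: T = 0b00110001, S = E(K, T) = 0b00001001; 0b10000000 ⊕ 0b00001001 = 0b10001001.
P[3]: T = 0b00110010, S = E(K, T) = 0b00001010; 0b00000000 ⊕ 0b00001010 = 0b00001010.
P[4]: T = 0b00110011, S = E(K, T) = 0b00001011; 0b10101110 ⊕ 0b00001011 = 0b10100101.

P[0] = 0b11000000, P[1] = 0b11110010, P[2] = 0b10001001, P[3] = 0b00001010, P[4] = 0b10100101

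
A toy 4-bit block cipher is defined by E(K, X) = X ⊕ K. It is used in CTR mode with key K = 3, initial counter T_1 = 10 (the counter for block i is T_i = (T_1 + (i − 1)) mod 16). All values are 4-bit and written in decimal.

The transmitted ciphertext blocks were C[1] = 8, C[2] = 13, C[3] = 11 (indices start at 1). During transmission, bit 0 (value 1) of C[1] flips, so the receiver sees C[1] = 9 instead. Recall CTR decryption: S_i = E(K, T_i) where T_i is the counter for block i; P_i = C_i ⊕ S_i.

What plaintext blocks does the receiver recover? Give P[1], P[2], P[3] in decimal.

P[1] = 0, P[2] = 5, P[3] = 4

Only C[1] changed, to 9. In CTR, a change in C_i flips the same bit in P_i only; the keystream is unaffected. Decrypting the received ciphertext:
P[1]: T = 10, S = E(K, T) = 9; 9 ⊕ 9 = 0.
P[2]: T = 11, S = E(K, T) = 8; 13 ⊕ 8 = 5.
P[3]: T = 12, S = E(K, T) = 15; 11 ⊕ 15 = 4.
Blocks that differ from the original plaintext: P[1].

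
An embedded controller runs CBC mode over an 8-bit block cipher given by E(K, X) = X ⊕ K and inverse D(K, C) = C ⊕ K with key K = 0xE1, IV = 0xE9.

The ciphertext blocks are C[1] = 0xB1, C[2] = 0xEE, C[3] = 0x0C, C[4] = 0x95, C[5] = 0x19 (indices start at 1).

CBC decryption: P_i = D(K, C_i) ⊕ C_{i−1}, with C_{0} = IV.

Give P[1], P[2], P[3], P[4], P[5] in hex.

P[1] = 0xB9, P[2] = 0xBE, P[3] = 0x03, P[4] = 0x78, P[5] = 0x6D

P[1]: D(K, 0xB1) = 0x50; 0x50 ⊕ 0xE9 = 0xB9.
P[2]: D(K, 0xEE) = 0x0F; 0x0F ⊕ 0xB1 = 0xBE.
P[3]: D(K, 0x0C) = 0xED; 0xED ⊕ 0xEE = 0x03.
P[4]: D(K, 0x95) = 0x74; 0x74 ⊕ 0x0C = 0x78.
P[5]: D(K, 0x19) = 0xF8; 0xF8 ⊕ 0x95 = 0x6D.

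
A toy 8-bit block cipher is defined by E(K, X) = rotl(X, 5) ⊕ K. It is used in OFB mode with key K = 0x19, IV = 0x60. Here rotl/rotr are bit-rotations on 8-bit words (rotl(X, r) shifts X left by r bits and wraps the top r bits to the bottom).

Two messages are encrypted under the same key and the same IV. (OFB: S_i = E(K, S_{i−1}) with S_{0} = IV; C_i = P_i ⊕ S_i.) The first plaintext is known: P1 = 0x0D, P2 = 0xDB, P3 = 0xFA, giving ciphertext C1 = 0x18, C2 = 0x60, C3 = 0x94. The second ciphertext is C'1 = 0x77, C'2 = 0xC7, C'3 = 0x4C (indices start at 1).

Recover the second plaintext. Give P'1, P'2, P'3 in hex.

In OFB with a reused IV, both messages share the same keystream S_i, so C_i ⊕ C'_i = P_i ⊕ P'_i and thus P'_i = P_i ⊕ C_i ⊕ C'_i.
P'1: 0x0D ⊕ 0x18 ⊕ 0x77 = 0x62.
P'2: 0xDB ⊕ 0x60 ⊕ 0xC7 = 0x7C.
P'3: 0xFA ⊕ 0x94 ⊕ 0x4C = 0x22.

P'1 = 0x62, P'2 = 0x7C, P'3 = 0x22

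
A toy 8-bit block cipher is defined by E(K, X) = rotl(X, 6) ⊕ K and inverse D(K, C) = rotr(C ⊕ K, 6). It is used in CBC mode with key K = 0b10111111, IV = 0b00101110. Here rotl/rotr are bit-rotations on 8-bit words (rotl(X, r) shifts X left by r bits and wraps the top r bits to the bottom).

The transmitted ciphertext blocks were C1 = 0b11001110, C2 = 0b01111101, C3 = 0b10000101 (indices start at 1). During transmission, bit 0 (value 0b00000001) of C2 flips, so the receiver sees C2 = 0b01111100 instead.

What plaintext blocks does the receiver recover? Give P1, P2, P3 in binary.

CBC decryption: P_i = D(K, C_i) ⊕ C_{i−1}, with C_{0} = IV.
Only C2 changed, to 0b01111100. In CBC, a change in C_i garbles P_i and flips the same bit in P_{i+1}. Decrypting the received ciphertext:
P1: D(K, 0b11001110) = 0b11000101; 0b11000101 ⊕ 0b00101110 = 0b11101011.
P2: D(K, 0b01111100) = 0b00001111; 0b00001111 ⊕ 0b11001110 = 0b11000001.
P3: D(K, 0b10000101) = 0b11101000; 0b11101000 ⊕ 0b01111100 = 0b10010100.
Blocks that differ from the original plaintext: P2, P3.

P1 = 0b11101011, P2 = 0b11000001, P3 = 0b10010100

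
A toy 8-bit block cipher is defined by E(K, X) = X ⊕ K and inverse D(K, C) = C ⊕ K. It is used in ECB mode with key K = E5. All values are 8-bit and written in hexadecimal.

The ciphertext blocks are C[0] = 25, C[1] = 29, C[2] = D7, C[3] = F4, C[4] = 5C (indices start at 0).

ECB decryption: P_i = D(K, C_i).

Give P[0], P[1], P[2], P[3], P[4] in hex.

P[0] = C0, P[1] = CC, P[2] = 32, P[3] = 11, P[4] = B9

P[0]: D(K, 25) = C0.
P[1]: D(K, 29) = CC.
P[2]: D(K, D7) = 32.
P[3]: D(K, F4) = 11.
P[4]: D(K, 5C) = B9.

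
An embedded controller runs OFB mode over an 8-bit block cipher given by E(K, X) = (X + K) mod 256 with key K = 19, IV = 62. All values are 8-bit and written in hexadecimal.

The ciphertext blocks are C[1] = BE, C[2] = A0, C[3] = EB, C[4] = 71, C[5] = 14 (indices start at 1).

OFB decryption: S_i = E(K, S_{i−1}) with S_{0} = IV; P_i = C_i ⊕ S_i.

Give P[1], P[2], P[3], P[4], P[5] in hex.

P[1]: S = E(K, 62) = 7B; BE ⊕ 7B = C5.
P[2]: S = E(K, 7B) = 94; A0 ⊕ 94 = 34.
P[3]: S = E(K, 94) = AD; EB ⊕ AD = 46.
P[4]: S = E(K, AD) = C6; 71 ⊕ C6 = B7.
P[5]: S = E(K, C6) = DF; 14 ⊕ DF = CB.

P[1] = C5, P[2] = 34, P[3] = 46, P[4] = B7, P[5] = CB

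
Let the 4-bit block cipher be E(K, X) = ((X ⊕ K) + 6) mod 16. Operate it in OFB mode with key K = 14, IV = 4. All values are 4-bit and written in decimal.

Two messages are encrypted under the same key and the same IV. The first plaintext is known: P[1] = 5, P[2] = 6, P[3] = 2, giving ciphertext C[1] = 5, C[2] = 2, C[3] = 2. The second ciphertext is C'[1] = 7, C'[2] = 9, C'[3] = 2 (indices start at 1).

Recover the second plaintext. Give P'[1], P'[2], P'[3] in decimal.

P'[1] = 7, P'[2] = 13, P'[3] = 2

In OFB with a reused IV, both messages share the same keystream S_i, so C_i ⊕ C'_i = P_i ⊕ P'_i and thus P'_i = P_i ⊕ C_i ⊕ C'_i.
P'[1]: 5 ⊕ 5 ⊕ 7 = 7.
P'[2]: 6 ⊕ 2 ⊕ 9 = 13.
P'[3]: 2 ⊕ 2 ⊕ 2 = 2.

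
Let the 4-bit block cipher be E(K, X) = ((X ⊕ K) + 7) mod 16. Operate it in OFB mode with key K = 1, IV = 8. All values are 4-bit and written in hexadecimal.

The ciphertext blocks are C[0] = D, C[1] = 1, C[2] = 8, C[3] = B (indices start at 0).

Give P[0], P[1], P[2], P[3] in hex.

OFB decryption: S_i = E(K, S_{i−1}) with S_{−1} = IV; P_i = C_i ⊕ S_i.
P[0]: S = E(K, 8) = 0; D ⊕ 0 = D.
P[1]: S = E(K, 0) = 8; 1 ⊕ 8 = 9.
P[2]: S = E(K, 8) = 0; 8 ⊕ 0 = 8.
P[3]: S = E(K, 0) = 8; B ⊕ 8 = 3.

P[0] = D, P[1] = 9, P[2] = 8, P[3] = 3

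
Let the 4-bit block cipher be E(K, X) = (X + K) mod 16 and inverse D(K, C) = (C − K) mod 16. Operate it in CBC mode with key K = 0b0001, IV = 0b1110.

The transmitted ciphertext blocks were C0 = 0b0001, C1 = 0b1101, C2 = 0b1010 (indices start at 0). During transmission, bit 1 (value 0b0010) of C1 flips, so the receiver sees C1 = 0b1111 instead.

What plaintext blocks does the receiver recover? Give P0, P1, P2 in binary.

P0 = 0b1110, P1 = 0b1111, P2 = 0b0110

CBC decryption: P_i = D(K, C_i) ⊕ C_{i−1}, with C_{−1} = IV.
Only C1 changed, to 0b1111. In CBC, a change in C_i garbles P_i and flips the same bit in P_{i+1}. Decrypting the received ciphertext:
P0: D(K, 0b0001) = 0b0000; 0b0000 ⊕ 0b1110 = 0b1110.
P1: D(K, 0b1111) = 0b1110; 0b1110 ⊕ 0b0001 = 0b1111.
P2: D(K, 0b1010) = 0b1001; 0b1001 ⊕ 0b1111 = 0b0110.
Blocks that differ from the original plaintext: P1, P2.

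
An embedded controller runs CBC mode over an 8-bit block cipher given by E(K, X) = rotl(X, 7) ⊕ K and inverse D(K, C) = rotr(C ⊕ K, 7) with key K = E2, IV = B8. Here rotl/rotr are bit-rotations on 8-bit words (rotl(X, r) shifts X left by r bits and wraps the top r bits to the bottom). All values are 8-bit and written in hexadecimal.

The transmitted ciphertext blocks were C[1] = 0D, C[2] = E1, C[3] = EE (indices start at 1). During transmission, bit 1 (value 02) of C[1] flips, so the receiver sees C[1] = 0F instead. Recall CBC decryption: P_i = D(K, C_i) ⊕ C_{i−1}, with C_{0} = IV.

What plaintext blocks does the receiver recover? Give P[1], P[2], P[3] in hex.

P[1] = 63, P[2] = 09, P[3] = F9

Only C[1] changed, to 0F. In CBC, a change in C_i garbles P_i and flips the same bit in P_{i+1}. Decrypting the received ciphertext:
P[1]: D(K, 0F) = DB; DB ⊕ B8 = 63.
P[2]: D(K, E1) = 06; 06 ⊕ 0F = 09.
P[3]: D(K, EE) = 18; 18 ⊕ E1 = F9.
Blocks that differ from the original plaintext: P[1], P[2].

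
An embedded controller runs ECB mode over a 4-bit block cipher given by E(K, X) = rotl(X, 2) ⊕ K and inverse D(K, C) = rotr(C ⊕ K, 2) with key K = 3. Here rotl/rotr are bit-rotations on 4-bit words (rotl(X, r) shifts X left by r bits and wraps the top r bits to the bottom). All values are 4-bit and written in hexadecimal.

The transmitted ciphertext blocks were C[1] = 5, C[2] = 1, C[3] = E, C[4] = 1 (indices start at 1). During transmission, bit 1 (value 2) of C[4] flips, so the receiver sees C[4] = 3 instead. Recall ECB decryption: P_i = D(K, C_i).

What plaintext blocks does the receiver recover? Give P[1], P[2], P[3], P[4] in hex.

P[1] = 9, P[2] = 8, P[3] = 7, P[4] = 0

Only C[4] changed, to 3. In ECB, a change in C_i affects only P_i. Decrypting the received ciphertext:
P[1]: D(K, 5) = 9.
P[2]: D(K, 1) = 8.
P[3]: D(K, E) = 7.
P[4]: D(K, 3) = 0.
Blocks that differ from the original plaintext: P[4].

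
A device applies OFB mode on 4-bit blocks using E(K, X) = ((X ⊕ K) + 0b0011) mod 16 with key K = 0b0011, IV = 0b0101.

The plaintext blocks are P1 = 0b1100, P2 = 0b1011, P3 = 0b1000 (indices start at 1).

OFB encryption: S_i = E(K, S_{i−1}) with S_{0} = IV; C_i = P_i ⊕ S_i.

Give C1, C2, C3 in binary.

C1 = 0b0101, C2 = 0b0110, C3 = 0b1001

C1: S = E(K, 0b0101) = 0b1001; 0b1100 ⊕ 0b1001 = 0b0101.
C2: S = E(K, 0b1001) = 0b1101; 0b1011 ⊕ 0b1101 = 0b0110.
C3: S = E(K, 0b1101) = 0b0001; 0b1000 ⊕ 0b0001 = 0b1001.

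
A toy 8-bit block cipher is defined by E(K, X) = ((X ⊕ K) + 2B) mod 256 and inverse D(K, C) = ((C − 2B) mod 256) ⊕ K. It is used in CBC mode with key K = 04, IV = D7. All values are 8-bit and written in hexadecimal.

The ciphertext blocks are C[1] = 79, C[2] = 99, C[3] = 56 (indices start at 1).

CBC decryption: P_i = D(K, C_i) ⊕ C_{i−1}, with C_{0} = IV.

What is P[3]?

P[3] = B6

P[3]: D(K, 56) = 2F; 2F ⊕ 99 = B6.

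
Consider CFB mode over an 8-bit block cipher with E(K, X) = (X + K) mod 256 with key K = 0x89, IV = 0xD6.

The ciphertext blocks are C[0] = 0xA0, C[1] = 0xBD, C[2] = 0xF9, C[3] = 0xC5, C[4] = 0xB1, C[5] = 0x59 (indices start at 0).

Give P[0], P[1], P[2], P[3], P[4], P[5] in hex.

CFB decryption: P_i = C_i ⊕ E(K, C_{i−1}), with C_{−1} = IV.
P[0]: E(K, 0xD6) = 0x5F; 0xA0 ⊕ 0x5F = 0xFF.
P[1]: E(K, 0xA0) = 0x29; 0xBD ⊕ 0x29 = 0x94.
P[2]: E(K, 0xBD) = 0x46; 0xF9 ⊕ 0x46 = 0xBF.
P[3]: E(K, 0xF9) = 0x82; 0xC5 ⊕ 0x82 = 0x47.
P[4]: E(K, 0xC5) = 0x4E; 0xB1 ⊕ 0x4E = 0xFF.
P[5]: E(K, 0xB1) = 0x3A; 0x59 ⊕ 0x3A = 0x63.

P[0] = 0xFF, P[1] = 0x94, P[2] = 0xBF, P[3] = 0x47, P[4] = 0xFF, P[5] = 0x63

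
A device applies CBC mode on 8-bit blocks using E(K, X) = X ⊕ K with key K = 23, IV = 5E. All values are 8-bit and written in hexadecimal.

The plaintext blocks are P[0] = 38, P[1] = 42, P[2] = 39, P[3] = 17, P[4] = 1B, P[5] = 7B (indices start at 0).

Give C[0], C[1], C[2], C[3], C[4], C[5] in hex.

C[0] = 45, C[1] = 24, C[2] = 3E, C[3] = 0A, C[4] = 32, C[5] = 6A

CBC encryption: C_i = E(K, P_i ⊕ C_{i−1}), with C_{−1} = IV.
C[0]: P[0] ⊕ 5E = 66; E(K, 66) = 45.
C[1]: P[1] ⊕ 45 = 07; E(K, 07) = 24.
C[2]: P[2] ⊕ 24 = 1D; E(K, 1D) = 3E.
C[3]: P[3] ⊕ 3E = 29; E(K, 29) = 0A.
C[4]: P[4] ⊕ 0A = 11; E(K, 11) = 32.
C[5]: P[5] ⊕ 32 = 49; E(K, 49) = 6A.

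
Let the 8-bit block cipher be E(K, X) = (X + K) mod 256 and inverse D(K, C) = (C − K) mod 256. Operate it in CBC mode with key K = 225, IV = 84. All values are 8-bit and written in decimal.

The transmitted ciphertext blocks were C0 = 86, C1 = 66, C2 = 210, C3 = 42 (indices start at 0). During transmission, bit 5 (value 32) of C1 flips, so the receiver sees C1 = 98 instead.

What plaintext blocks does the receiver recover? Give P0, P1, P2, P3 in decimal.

P0 = 33, P1 = 215, P2 = 147, P3 = 155

CBC decryption: P_i = D(K, C_i) ⊕ C_{i−1}, with C_{−1} = IV.
Only C1 changed, to 98. In CBC, a change in C_i garbles P_i and flips the same bit in P_{i+1}. Decrypting the received ciphertext:
P0: D(K, 86) = 117; 117 ⊕ 84 = 33.
P1: D(K, 98) = 129; 129 ⊕ 86 = 215.
P2: D(K, 210) = 241; 241 ⊕ 98 = 147.
P3: D(K, 42) = 73; 73 ⊕ 210 = 155.
Blocks that differ from the original plaintext: P1, P2.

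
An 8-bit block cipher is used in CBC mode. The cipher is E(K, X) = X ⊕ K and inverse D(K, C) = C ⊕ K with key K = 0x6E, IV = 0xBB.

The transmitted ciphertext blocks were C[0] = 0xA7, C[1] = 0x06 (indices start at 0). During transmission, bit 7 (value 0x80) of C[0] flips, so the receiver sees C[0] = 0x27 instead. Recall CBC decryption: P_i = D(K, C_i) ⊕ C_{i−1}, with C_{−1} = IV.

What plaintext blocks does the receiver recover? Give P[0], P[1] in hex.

P[0] = 0xF2, P[1] = 0x4F

Only C[0] changed, to 0x27. In CBC, a change in C_i garbles P_i and flips the same bit in P_{i+1}. Decrypting the received ciphertext:
P[0]: D(K, 0x27) = 0x49; 0x49 ⊕ 0xBB = 0xF2.
P[1]: D(K, 0x06) = 0x68; 0x68 ⊕ 0x27 = 0x4F.
Blocks that differ from the original plaintext: P[0], P[1].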